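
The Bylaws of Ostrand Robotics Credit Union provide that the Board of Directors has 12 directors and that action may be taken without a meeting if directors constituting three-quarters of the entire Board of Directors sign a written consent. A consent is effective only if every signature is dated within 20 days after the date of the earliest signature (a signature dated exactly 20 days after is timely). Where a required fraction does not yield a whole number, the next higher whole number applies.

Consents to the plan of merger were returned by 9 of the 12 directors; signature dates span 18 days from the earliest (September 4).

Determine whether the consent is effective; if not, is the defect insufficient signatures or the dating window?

Signatures required: three-quarters of 12 — 3/4 of 12 = 9, so 9 needed; 9 signed. Sufficient.
Dating window: the latest signature is 18 days after the earliest; the limit is 20 days. Within the window.

Effective — both the signature and dating-window requirements are satisfied.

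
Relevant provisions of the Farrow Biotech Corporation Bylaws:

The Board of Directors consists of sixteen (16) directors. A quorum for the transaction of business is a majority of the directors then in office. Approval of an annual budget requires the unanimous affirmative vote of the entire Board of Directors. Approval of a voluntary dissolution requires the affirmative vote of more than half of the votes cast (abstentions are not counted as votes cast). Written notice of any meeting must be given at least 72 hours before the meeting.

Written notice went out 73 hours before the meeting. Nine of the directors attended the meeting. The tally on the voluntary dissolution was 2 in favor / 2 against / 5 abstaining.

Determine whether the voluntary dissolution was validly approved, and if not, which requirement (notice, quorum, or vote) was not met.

Invalid — vote requirement not satisfied.

Notice: 73 hours given; 72 required (73 ≥ 72). Satisfied.
Quorum: 9 present; quorum is 9. Satisfied.
Vote: the voluntary dissolution requires a majority of the votes cast (9 present − 5 abstaining = 4). A majority of 4 is 3, so 3 affirmative votes are needed; 2 voted in favor. Not satisfied.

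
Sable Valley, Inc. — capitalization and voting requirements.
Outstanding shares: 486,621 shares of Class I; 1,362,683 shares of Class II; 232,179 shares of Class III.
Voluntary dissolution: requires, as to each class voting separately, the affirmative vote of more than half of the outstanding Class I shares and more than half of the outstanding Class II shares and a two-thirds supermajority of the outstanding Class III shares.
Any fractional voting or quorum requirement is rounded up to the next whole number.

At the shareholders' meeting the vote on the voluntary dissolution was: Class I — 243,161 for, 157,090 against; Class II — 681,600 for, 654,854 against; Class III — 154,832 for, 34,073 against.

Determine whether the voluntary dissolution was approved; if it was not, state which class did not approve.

Class I: a majority of 486621 is 243311; 243,311 required, 243,161 in favor — not approved.
Class II: a majority of 1362683 is 681342; 681,342 required, 681,600 in favor — approved.
Class III: 2/3 of 232179 = 154786; 154,786 required, 154,832 in favor — approved.

Not approved — the Class I shares did not give the required vote.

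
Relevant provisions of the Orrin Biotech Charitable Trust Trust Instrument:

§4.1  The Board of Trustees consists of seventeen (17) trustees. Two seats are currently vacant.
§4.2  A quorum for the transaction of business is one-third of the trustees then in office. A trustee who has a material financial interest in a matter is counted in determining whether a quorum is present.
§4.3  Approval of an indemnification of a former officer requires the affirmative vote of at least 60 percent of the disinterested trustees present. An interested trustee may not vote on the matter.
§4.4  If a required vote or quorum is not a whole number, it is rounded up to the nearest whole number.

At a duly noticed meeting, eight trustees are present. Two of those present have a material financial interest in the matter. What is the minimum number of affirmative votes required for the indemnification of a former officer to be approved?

4

The indemnification of a former officer requires three-fifths of the disinterested trustees present (8 − 2 = 6).
3/5 of 6 = 3.60, rounded up to 4.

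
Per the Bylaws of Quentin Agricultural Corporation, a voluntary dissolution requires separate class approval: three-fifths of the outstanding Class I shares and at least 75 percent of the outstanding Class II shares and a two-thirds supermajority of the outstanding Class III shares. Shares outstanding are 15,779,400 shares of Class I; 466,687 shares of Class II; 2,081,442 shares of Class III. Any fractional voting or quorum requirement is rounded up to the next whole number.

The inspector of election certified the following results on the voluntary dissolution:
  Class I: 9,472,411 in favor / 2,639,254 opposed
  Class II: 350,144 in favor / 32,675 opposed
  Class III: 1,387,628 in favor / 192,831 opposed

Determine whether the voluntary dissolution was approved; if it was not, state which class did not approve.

Approved — every class gave the required vote.

Class I: 3/5 of 15779400 = 9467640; 9,467,640 required, 9,472,411 in favor — approved.
Class II: 3/4 of 466687 = 350015.25, rounded up to 350016; 350,016 required, 350,144 in favor — approved.
Class III: 2/3 of 2081442 = 1387628; 1,387,628 required, 1,387,628 in favor — approved.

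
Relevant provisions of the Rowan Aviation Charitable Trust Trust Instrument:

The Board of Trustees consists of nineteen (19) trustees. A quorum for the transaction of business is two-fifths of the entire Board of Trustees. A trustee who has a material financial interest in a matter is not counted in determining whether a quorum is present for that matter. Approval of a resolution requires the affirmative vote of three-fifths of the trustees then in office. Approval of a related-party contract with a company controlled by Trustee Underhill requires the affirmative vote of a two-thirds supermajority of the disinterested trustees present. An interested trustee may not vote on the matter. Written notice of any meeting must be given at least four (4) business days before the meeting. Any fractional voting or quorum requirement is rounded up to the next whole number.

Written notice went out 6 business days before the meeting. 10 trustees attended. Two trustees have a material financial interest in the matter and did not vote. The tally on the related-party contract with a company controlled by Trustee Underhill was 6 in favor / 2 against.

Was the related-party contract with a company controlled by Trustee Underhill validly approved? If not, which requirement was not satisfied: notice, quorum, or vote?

Notice: 6 business days given; 4 required (6 ≥ 4). Satisfied.
Quorum: 10 present, but the 2 interested trustees do not count, leaving 8. Quorum is 8. Satisfied.
Vote: the related-party contract with a company controlled by Trustee Underhill requires two-thirds of the disinterested trustees present (10 − 2 = 8). 2/3 of 8 = 5.33, rounded up to 6, so 6 affirmative votes are needed; 6 voted in favor. Satisfied.

Valid — all requirements satisfied.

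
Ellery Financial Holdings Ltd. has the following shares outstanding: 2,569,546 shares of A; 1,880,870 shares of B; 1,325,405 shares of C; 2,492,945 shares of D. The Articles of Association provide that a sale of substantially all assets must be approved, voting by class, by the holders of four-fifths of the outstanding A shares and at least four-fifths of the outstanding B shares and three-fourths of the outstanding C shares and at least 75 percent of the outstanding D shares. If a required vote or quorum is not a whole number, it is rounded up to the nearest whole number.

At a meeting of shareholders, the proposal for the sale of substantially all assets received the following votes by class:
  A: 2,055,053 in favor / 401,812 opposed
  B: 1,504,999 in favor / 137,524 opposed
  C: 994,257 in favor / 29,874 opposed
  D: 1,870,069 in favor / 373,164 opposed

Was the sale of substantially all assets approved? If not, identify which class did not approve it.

Not approved — the A shares did not give the required vote.

A: 4/5 of 2569546 = 2055636.80, rounded up to 2055637; 2,055,637 required, 2,055,053 in favor — not approved.
B: 4/5 of 1880870 = 1504696; 1,504,696 required, 1,504,999 in favor — approved.
C: 3/4 of 1325405 = 994053.75, rounded up to 994054; 994,054 required, 994,257 in favor — approved.
D: 3/4 of 2492945 = 1869708.75, rounded up to 1869709; 1,869,709 required, 1,870,069 in favor — approved.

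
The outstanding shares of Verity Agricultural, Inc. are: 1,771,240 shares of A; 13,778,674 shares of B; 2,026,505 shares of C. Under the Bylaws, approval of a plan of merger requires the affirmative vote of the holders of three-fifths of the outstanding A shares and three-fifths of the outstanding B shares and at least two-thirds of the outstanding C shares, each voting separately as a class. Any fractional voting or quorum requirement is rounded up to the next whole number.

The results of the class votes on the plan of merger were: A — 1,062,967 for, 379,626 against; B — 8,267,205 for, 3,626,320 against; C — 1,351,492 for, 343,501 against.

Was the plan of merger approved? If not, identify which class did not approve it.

A: 3/5 of 1771240 = 1062744; 1,062,744 required, 1,062,967 in favor — approved.
B: 3/5 of 13778674 = 8267204.40, rounded up to 8267205; 8,267,205 required, 8,267,205 in favor — approved.
C: 2/3 of 2026505 = 1351003.33, rounded up to 1351004; 1,351,004 required, 1,351,492 in favor — approved.

Approved — every class gave the required vote.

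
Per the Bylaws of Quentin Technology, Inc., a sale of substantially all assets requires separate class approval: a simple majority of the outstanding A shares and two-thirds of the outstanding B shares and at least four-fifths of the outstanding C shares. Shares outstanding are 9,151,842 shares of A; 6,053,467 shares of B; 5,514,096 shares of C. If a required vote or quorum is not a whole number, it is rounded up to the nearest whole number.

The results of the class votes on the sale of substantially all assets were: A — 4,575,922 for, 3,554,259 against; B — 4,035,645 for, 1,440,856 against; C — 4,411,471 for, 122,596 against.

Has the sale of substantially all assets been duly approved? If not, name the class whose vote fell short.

Approved — every class gave the required vote.

A: a majority of 9151842 is 4575922; 4,575,922 required, 4,575,922 in favor — approved.
B: 2/3 of 6053467 = 4035644.67, rounded up to 4035645; 4,035,645 required, 4,035,645 in favor — approved.
C: 4/5 of 5514096 = 4411276.80, rounded up to 4411277; 4,411,277 required, 4,411,471 in favor — approved.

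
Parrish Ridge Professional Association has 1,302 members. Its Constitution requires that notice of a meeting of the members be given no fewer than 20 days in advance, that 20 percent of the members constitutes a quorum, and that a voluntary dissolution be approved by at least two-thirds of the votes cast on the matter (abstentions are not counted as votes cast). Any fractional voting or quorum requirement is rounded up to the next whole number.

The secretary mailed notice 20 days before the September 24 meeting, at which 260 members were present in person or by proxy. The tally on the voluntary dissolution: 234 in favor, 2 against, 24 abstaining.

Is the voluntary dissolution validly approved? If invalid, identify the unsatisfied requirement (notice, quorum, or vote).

Invalid — quorum requirement not satisfied.

Notice: 20 days given; 20 required. Satisfied.
Quorum: 20% of 1,302 = 260.40, rounded up to 261; 260 present. Not satisfied.
Vote: requires two-thirds of the votes cast (260 − 24 abstaining = 236); 2/3 of 236 = 157.33, rounded up to 158, so 158 needed; 234 in favor. Satisfied.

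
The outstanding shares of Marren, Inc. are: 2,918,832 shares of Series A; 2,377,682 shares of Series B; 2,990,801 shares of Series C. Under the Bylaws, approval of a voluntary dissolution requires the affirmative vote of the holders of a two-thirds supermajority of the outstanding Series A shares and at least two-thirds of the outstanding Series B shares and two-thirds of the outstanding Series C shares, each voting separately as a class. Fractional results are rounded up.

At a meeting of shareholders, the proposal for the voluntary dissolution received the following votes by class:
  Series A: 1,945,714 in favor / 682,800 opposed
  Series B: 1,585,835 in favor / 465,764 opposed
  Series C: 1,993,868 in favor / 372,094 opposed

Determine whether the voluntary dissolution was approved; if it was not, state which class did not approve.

Series A: 2/3 of 2918832 = 1945888; 1,945,888 required, 1,945,714 in favor — not approved.
Series B: 2/3 of 2377682 = 1585121.33, rounded up to 1585122; 1,585,122 required, 1,585,835 in favor — approved.
Series C: 2/3 of 2990801 = 1993867.33, rounded up to 1993868; 1,993,868 required, 1,993,868 in favor — approved.

Not approved — the Series A shares did not give the required vote.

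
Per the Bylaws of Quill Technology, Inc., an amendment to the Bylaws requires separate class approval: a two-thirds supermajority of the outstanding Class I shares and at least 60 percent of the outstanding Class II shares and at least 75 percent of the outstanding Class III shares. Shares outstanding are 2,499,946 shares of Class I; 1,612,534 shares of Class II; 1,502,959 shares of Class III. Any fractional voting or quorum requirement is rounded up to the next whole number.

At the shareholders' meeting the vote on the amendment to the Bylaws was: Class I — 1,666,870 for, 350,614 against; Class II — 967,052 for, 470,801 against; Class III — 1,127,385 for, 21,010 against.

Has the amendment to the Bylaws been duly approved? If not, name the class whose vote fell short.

Not approved — the Class II shares did not give the required vote.

Class I: 2/3 of 2499946 = 1666630.67, rounded up to 1666631; 1,666,631 required, 1,666,870 in favor — approved.
Class II: 3/5 of 1612534 = 967520.40, rounded up to 967521; 967,521 required, 967,052 in favor — not approved.
Class III: 3/4 of 1502959 = 1127219.25, rounded up to 1127220; 1,127,220 required, 1,127,385 in favor — approved.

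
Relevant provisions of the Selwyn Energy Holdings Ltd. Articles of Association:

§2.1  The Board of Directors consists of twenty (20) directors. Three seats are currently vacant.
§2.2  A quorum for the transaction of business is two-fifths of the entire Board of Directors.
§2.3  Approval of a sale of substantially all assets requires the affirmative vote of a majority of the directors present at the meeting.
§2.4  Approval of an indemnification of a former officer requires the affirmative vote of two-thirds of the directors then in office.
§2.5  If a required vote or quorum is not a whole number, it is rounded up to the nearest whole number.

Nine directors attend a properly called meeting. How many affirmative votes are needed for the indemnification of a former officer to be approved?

12

The indemnification of a former officer requires two-thirds of the directors then in office (17).
2/3 of 17 = 11.33, rounded up to 12.
(Only 9 can vote, so the indemnification of a former officer cannot pass at this meeting, but the required vote is still 12.)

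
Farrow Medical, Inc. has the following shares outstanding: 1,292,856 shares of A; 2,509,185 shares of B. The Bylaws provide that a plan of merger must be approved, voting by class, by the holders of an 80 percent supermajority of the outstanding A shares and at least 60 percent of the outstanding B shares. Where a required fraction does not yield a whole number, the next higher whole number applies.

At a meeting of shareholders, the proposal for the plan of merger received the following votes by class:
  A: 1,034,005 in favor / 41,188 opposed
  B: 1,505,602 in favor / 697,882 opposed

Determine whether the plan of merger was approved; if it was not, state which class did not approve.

Not approved — the A shares did not give the required vote.

A: 4/5 of 1292856 = 1034284.80, rounded up to 1034285; 1,034,285 required, 1,034,005 in favor — not approved.
B: 3/5 of 2509185 = 1505511; 1,505,511 required, 1,505,602 in favor — approved.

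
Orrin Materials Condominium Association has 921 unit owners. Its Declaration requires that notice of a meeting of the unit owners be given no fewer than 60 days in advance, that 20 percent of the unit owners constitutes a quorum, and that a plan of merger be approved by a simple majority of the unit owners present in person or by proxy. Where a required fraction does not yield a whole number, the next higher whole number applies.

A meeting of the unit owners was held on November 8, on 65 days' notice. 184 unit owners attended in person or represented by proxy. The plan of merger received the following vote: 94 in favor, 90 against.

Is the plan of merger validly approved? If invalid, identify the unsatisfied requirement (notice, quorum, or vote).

Notice: 65 days given; 60 required. Satisfied.
Quorum: 20% of 921 = 184.20, rounded up to 185; 184 present. Not satisfied.
Vote: requires a majority of those present (184); a majority of 184 is 93, so 93 needed; 94 in favor. Satisfied.

Invalid — quorum requirement not satisfied.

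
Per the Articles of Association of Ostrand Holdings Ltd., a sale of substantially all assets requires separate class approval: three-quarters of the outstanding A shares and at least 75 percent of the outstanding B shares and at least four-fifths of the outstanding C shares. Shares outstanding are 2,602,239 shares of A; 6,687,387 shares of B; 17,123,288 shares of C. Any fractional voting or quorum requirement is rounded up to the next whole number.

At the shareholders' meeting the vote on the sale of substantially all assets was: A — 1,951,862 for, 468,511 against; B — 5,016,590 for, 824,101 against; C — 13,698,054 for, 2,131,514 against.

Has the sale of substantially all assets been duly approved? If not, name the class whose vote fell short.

A: 3/4 of 2602239 = 1951679.25, rounded up to 1951680; 1,951,680 required, 1,951,862 in favor — approved.
B: 3/4 of 6687387 = 5015540.25, rounded up to 5015541; 5,015,541 required, 5,016,590 in favor — approved.
C: 4/5 of 17123288 = 13698630.40, rounded up to 13698631; 13,698,631 required, 13,698,054 in favor — not approved.

Not approved — the C shares did not give the required vote.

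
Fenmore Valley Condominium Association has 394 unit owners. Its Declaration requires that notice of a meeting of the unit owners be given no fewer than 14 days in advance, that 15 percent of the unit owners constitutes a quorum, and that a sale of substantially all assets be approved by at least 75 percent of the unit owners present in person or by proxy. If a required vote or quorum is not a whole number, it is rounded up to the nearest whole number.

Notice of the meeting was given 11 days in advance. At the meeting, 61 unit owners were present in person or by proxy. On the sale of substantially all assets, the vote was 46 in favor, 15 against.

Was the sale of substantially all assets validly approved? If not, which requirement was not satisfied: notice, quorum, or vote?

Notice: 11 days given; 14 required. Not satisfied.
Quorum: 15% of 394 = 59.10, rounded up to 60; 61 present. Satisfied.
Vote: requires three-fourths of those present (61); 3/4 of 61 = 45.75, rounded up to 46, so 46 needed; 46 in favor. Satisfied.

Invalid — notice requirement not satisfied.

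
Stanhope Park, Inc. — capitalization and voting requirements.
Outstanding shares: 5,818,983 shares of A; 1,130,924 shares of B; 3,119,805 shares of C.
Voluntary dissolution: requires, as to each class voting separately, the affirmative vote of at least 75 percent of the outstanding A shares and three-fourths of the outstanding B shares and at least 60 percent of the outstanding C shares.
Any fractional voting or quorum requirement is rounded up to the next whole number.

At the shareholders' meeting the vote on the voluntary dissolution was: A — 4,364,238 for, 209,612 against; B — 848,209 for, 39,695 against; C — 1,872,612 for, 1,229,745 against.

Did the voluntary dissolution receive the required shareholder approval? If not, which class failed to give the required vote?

A: 3/4 of 5818983 = 4364237.25, rounded up to 4364238; 4,364,238 required, 4,364,238 in favor — approved.
B: 3/4 of 1130924 = 848193; 848,193 required, 848,209 in favor — approved.
C: 3/5 of 3119805 = 1871883; 1,871,883 required, 1,872,612 in favor — approved.

Approved — every class gave the required vote.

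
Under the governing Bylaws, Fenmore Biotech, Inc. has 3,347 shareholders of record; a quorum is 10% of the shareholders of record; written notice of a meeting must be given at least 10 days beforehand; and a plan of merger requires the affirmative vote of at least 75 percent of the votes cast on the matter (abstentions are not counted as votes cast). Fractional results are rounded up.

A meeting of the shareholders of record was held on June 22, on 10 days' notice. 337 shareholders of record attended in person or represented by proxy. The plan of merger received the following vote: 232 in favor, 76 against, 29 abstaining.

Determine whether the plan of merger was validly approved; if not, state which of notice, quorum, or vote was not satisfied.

Valid — all requirements satisfied.

Notice: 10 days given; 10 required. Satisfied.
Quorum: 10% of 3,347 = 334.70, rounded up to 335; 337 present. Satisfied.
Vote: requires three-fourths of the votes cast (337 − 29 abstaining = 308); 3/4 of 308 = 231, so 231 needed; 232 in favor. Satisfied.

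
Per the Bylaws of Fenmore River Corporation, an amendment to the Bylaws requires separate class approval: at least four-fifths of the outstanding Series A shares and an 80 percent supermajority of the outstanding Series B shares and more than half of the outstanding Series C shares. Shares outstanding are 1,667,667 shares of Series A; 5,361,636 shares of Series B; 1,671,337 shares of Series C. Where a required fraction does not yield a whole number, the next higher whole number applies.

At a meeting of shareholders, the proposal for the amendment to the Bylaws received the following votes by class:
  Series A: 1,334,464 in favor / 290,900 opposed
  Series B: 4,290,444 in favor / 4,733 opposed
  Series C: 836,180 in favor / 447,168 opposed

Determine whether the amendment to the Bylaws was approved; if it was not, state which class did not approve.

Approved — every class gave the required vote.

Series A: 4/5 of 1667667 = 1334133.60, rounded up to 1334134; 1,334,134 required, 1,334,464 in favor — approved.
Series B: 4/5 of 5361636 = 4289308.80, rounded up to 4289309; 4,289,309 required, 4,290,444 in favor — approved.
Series C: a majority of 1671337 is 835669; 835,669 required, 836,180 in favor — approved.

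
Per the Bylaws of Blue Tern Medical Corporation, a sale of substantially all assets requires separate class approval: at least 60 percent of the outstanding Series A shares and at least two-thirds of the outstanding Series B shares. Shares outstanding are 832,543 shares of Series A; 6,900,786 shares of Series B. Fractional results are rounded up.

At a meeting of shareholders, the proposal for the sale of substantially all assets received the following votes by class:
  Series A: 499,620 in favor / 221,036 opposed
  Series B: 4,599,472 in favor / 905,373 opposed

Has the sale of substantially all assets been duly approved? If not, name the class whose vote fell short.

Series A: 3/5 of 832543 = 499525.80, rounded up to 499526; 499,526 required, 499,620 in favor — approved.
Series B: 2/3 of 6900786 = 4600524; 4,600,524 required, 4,599,472 in favor — not approved.

Not approved — the Series B shares did not give the required vote.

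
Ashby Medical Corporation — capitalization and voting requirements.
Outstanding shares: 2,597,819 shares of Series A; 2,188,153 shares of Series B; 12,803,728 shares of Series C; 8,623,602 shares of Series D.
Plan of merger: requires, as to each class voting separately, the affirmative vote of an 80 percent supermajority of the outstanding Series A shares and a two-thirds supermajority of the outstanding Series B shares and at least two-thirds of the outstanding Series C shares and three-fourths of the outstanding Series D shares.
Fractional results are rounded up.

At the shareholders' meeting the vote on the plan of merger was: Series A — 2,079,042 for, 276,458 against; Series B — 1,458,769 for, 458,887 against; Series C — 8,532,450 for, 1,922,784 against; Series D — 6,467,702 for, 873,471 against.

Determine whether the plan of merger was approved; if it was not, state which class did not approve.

Not approved — the Series C shares did not give the required vote.

Series A: 4/5 of 2597819 = 2078255.20, rounded up to 2078256; 2,078,256 required, 2,079,042 in favor — approved.
Series B: 2/3 of 2188153 = 1458768.67, rounded up to 1458769; 1,458,769 required, 1,458,769 in favor — approved.
Series C: 2/3 of 12803728 = 8535818.67, rounded up to 8535819; 8,535,819 required, 8,532,450 in favor — not approved.
Series D: 3/4 of 8623602 = 6467701.50, rounded up to 6467702; 6,467,702 required, 6,467,702 in favor — approved.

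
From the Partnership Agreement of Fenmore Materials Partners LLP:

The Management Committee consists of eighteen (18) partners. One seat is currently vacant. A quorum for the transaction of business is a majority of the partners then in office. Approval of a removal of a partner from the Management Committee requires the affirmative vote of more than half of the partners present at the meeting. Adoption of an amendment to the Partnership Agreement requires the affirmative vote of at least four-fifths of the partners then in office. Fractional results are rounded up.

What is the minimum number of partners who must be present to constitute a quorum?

A majority of 17 is 9.

9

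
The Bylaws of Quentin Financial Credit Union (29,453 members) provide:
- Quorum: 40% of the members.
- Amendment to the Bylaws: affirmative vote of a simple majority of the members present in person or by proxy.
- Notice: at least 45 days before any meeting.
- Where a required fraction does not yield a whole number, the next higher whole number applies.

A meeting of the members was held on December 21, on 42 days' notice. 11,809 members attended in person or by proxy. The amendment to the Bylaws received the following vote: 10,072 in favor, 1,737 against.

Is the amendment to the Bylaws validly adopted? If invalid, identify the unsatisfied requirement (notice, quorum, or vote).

Notice: 42 days given; 45 required. Not satisfied.
Quorum: 40% of 29,453 = 11,781.20, rounded up to 11,782; 11,809 present. Satisfied.
Vote: requires a majority of those present (11,809); a majority of 11809 is 5905, so 5,905 needed; 10,072 in favor. Satisfied.

Invalid — notice requirement not satisfied.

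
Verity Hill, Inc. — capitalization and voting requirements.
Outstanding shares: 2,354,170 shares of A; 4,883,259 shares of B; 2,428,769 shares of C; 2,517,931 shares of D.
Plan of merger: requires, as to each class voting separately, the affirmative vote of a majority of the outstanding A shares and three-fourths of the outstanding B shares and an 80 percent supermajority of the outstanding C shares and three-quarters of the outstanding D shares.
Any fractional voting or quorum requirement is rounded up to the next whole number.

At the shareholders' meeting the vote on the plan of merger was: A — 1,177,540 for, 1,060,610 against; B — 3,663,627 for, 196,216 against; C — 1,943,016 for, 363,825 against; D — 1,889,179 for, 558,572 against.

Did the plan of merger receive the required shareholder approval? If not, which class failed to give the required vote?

A: a majority of 2354170 is 1177086; 1,177,086 required, 1,177,540 in favor — approved.
B: 3/4 of 4883259 = 3662444.25, rounded up to 3662445; 3,662,445 required, 3,663,627 in favor — approved.
C: 4/5 of 2428769 = 1943015.20, rounded up to 1943016; 1,943,016 required, 1,943,016 in favor — approved.
D: 3/4 of 2517931 = 1888448.25, rounded up to 1888449; 1,888,449 required, 1,889,179 in favor — approved.

Approved — every class gave the required vote.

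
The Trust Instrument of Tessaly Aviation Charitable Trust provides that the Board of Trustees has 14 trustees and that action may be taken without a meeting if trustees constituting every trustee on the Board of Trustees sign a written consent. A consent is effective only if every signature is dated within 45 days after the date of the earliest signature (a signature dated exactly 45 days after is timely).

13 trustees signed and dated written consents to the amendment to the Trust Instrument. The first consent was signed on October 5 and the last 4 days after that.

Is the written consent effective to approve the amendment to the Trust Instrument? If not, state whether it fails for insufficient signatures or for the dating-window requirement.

Signatures required: all of 14 — unanimous means all 14, so 14 needed; 13 signed. Insufficient.
Dating window: the latest signature is 4 days after the earliest; the limit is 45 days. Within the window.

Not effective — insufficient signatures.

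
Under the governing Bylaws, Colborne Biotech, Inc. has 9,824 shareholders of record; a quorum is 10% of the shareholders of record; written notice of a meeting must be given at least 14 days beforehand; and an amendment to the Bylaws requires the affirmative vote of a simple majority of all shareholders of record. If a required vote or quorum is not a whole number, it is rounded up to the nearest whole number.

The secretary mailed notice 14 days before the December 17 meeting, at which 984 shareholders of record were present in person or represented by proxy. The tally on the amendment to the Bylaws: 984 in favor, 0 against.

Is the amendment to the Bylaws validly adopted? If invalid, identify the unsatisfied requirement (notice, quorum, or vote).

Notice: 14 days given; 14 required. Satisfied.
Quorum: 10% of 9,824 = 982.40, rounded up to 983; 984 present. Satisfied.
Vote: requires a majority of all shareholders of record (9,824); a majority of 9824 is 4913, so 4,913 needed; 984 in favor. Not satisfied.

Invalid — vote requirement not satisfied.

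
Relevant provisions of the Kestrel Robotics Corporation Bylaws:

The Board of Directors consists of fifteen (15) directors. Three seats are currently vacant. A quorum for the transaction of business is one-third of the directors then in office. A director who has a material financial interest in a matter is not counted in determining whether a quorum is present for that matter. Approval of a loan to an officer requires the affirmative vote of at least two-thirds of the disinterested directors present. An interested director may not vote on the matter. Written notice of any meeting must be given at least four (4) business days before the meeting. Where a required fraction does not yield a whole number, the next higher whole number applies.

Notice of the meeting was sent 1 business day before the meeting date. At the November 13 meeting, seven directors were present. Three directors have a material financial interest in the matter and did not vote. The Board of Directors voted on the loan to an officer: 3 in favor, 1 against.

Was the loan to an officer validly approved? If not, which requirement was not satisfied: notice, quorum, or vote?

Invalid — notice requirement not satisfied.

Notice: 1 business day given; 4 required (1 < 4). Not satisfied.
Quorum: 7 present, but the 3 interested directors do not count, leaving 4. Quorum is 4. Satisfied.
Vote: the loan to an officer requires two-thirds of the disinterested directors present (7 − 3 = 4). 2/3 of 4 = 2.67, rounded up to 3, so 3 affirmative votes are needed; 3 voted in favor. Satisfied.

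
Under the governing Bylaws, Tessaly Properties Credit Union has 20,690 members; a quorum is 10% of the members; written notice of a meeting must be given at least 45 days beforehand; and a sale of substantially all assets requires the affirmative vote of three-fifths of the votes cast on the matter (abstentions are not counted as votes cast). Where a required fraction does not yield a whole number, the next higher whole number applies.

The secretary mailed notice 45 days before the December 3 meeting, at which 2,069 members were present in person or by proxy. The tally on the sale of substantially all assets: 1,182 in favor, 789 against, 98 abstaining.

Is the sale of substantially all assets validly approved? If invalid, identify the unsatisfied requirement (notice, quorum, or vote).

Invalid — vote requirement not satisfied.

Notice: 45 days given; 45 required. Satisfied.
Quorum: 10% of 20,690 = 2,069; 2,069 present. Satisfied.
Vote: requires three-fifths of the votes cast (2,069 − 98 abstaining = 1,971); 3/5 of 1971 = 1182.60, rounded up to 1183, so 1,183 needed; 1,182 in favor. Not satisfied.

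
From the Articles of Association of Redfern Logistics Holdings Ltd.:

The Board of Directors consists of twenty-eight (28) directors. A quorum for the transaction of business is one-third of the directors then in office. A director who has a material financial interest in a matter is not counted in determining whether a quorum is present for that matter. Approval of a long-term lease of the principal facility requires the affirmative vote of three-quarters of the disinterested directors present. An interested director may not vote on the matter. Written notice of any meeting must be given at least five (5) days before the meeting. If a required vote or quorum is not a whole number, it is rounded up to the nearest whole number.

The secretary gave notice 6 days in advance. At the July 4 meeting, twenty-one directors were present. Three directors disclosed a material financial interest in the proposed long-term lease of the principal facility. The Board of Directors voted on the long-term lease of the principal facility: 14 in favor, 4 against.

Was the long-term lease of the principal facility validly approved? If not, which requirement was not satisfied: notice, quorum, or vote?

Valid — all requirements satisfied.

Notice: 6 days given; 5 required (6 ≥ 5). Satisfied.
Quorum: 21 present, but the 3 interested directors do not count, leaving 18. Quorum is 10. Satisfied.
Vote: the long-term lease of the principal facility requires three-fourths of the disinterested directors present (21 − 3 = 18). 3/4 of 18 = 13.50, rounded up to 14, so 14 affirmative votes are needed; 14 voted in favor. Satisfied.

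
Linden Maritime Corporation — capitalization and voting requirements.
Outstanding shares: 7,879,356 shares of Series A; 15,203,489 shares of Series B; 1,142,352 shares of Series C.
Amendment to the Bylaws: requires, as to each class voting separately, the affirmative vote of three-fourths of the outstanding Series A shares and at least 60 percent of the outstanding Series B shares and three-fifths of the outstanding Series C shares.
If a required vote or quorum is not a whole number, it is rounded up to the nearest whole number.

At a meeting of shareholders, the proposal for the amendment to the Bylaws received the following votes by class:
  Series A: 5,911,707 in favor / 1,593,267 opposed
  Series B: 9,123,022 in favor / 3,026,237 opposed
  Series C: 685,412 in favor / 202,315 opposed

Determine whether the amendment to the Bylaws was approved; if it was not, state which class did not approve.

Series A: 3/4 of 7879356 = 5909517; 5,909,517 required, 5,911,707 in favor — approved.
Series B: 3/5 of 15203489 = 9122093.40, rounded up to 9122094; 9,122,094 required, 9,123,022 in favor — approved.
Series C: 3/5 of 1142352 = 685411.20, rounded up to 685412; 685,412 required, 685,412 in favor — approved.

Approved — every class gave the required vote.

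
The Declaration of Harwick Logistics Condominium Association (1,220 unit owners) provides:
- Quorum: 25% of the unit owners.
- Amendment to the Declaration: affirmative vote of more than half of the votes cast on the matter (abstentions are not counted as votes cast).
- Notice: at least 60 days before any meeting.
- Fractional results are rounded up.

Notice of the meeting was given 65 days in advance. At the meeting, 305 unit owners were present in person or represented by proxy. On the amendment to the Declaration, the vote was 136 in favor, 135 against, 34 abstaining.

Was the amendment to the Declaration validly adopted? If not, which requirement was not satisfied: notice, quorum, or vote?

Valid — all requirements satisfied.

Notice: 65 days given; 60 required. Satisfied.
Quorum: 25% of 1,220 = 305; 305 present. Satisfied.
Vote: requires a majority of the votes cast (305 − 34 abstaining = 271); a majority of 271 is 136, so 136 needed; 136 in favor. Satisfied.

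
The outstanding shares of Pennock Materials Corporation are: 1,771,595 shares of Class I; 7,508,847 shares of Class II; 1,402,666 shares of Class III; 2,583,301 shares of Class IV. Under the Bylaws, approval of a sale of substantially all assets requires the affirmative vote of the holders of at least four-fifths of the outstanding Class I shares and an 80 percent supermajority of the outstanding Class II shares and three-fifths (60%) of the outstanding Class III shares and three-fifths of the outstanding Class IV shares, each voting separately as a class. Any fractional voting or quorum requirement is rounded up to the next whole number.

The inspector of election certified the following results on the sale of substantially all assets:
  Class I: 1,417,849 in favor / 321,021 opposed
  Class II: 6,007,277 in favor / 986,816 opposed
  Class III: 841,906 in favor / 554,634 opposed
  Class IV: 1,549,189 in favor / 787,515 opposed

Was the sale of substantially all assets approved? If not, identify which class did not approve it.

Not approved — the Class IV shares did not give the required vote.

Class I: 4/5 of 1771595 = 1417276; 1,417,276 required, 1,417,849 in favor — approved.
Class II: 4/5 of 7508847 = 6007077.60, rounded up to 6007078; 6,007,078 required, 6,007,277 in favor — approved.
Class III: 3/5 of 1402666 = 841599.60, rounded up to 841600; 841,600 required, 841,906 in favor — approved.
Class IV: 3/5 of 2583301 = 1549980.60, rounded up to 1549981; 1,549,981 required, 1,549,189 in favor — not approved.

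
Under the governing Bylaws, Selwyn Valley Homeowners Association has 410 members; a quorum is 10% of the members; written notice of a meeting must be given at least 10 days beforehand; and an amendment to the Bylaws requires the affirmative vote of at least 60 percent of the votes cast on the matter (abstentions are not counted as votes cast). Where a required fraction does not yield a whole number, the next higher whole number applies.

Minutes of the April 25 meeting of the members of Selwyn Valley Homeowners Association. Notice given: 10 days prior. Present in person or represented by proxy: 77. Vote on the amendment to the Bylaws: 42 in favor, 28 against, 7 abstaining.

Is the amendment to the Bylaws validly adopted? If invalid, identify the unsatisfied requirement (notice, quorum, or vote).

Valid — all requirements satisfied.

Notice: 10 days given; 10 required. Satisfied.
Quorum: 10% of 410 = 41; 77 present. Satisfied.
Vote: requires three-fifths of the votes cast (77 − 7 abstaining = 70); 3/5 of 70 = 42, so 42 needed; 42 in favor. Satisfied.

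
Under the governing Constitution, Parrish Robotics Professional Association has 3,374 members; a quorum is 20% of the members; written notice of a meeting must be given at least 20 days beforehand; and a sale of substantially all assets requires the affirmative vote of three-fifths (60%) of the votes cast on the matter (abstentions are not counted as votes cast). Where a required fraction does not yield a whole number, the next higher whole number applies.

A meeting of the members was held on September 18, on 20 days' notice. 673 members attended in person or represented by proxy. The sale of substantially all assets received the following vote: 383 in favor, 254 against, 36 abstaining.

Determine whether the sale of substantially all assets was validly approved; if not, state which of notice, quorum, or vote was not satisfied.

Invalid — quorum requirement not satisfied.

Notice: 20 days given; 20 required. Satisfied.
Quorum: 20% of 3,374 = 674.80, rounded up to 675; 673 present. Not satisfied.
Vote: requires three-fifths of the votes cast (673 − 36 abstaining = 637); 3/5 of 637 = 382.20, rounded up to 383, so 383 needed; 383 in favor. Satisfied.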